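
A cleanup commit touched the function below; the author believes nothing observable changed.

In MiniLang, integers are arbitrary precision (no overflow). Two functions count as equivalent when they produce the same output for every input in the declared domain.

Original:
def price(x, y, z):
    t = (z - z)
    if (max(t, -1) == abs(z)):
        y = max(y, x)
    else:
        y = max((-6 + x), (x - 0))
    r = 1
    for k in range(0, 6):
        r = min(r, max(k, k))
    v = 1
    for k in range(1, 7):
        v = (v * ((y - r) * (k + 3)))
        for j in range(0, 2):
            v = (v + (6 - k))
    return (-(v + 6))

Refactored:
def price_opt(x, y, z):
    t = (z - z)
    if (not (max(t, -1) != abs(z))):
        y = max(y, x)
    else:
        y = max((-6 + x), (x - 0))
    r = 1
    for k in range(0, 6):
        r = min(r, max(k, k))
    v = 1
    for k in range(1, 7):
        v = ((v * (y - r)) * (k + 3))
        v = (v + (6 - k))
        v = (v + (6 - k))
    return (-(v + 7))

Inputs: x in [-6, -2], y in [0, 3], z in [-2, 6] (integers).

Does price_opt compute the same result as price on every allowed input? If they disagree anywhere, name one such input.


Try x=-6, y=0, z=-2.
price: t=0, then (max(t, -1) == abs(z)) is false, then y=-6, then r=1, then (k=0), then r=0, then (k=1), then r=0, then (k=2), then r=0, then (k=3), then r=0, then (k=4), then r=0, then (k=5), then r=0, then v=1, then (k=1), then v=-24, then (j=0), then v=-19, then (j=1), then v=-14, then (k=2), then v=420, then (j=0), then v=424, then (j=1), then v=428, then (k=3), then v=-15408, then (j=0), then v=-15405, then (j=1), then v=-15402, then (k=4), then v=646884, then (j=0), then v=646886, then (j=1), then v=646888, then (k=5), then v=-31050624, then (j=0), then v=-31050623, then (j=1), then v=-31050622, then (k=6), then v=1676733588, then (j=0), then v=1676733588, then (j=1), then v=1676733588, then returns -1676733594
price_opt: t=0, then (not (max(t, -1) != abs(z))) is false, then y=-6, then r=1, then (k=0), then r=0, then (k=1), then r=0, then (k=2), then r=0, then (k=3), then r=0, then (k=4), then r=0, then (k=5), then r=0, then v=1, then (k=1), then v=-24, then v=-19, then v=-14, then (k=2), then v=420, then v=424, then v=428, then (k=3), then v=-15408, then v=-15405, then v=-15402, then (k=4), then v=646884, then v=646886, then v=646888, then (k=5), then v=-31050624, then v=-31050623, then v=-31050622, then (k=6), then v=1676733588, then v=1676733588, then v=1676733588, then returns -1676733595
-1676733594 against -1676733595: the behavior changed.
verdict: not equivalent; witness: x=-6, y=0, z=-2


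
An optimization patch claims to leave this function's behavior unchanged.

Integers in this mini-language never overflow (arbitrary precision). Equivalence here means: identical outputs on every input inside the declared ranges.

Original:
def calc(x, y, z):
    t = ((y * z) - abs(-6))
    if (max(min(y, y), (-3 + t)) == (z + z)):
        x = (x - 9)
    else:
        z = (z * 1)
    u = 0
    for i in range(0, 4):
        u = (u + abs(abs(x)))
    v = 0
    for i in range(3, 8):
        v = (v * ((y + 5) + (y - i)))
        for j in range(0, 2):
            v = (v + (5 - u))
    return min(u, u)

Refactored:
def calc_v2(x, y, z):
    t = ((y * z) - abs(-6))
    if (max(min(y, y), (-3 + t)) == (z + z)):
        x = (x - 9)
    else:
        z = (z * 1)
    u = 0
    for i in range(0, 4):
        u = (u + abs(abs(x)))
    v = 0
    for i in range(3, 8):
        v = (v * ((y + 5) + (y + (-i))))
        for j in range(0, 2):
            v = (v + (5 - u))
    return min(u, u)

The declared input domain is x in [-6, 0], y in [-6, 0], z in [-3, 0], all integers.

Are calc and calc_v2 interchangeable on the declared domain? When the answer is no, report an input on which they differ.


The two versions differ — the changes include arithmetic usage differs.
Tracing x=-4, y=-4, z=0: calc: t becomes -6; next (max(min(y, y), (-3 + t)) == (z + z)) evaluates to false; next z becomes 0; next u becomes 0; next at i=0:; next u becomes 4; next at i=1:; next u becomes 8; next at i=2:; next u becomes 12; next at i=3:; next u becomes 16; next v becomes 0; next at i=3:; next v becomes 0; next at j=0:; next v becomes -11; next at j=1:; next v becomes -22; next at i=4:; next v becomes 154; next at j=0:; next v becomes 143; next at j=1:; next v becomes 132; next at i=5:; next v becomes -1056; next at j=0:; next v becomes -1067; next at j=1:; next v becomes -1078; next at i=6:; next v becomes 9702; next at j=0:; next v becomes 9691; next at j=1:; next v becomes 9680; next at i=7:; next v becomes -96800; next at j=0:; next v becomes -96811; next at j=1:; next v becomes -96822; next final value 16 | calc_v2: t becomes -6; next (max(min(y, y), (-3 + t)) == (z + z)) evaluates to false; next z becomes 0; next u becomes 0; next at i=0:; next u becomes 4; next at i=1:; next u becomes 8; next at i=2:; next u becomes 12; next at i=3:; next u becomes 16; next v becomes 0; next at i=3:; next v becomes 0; next at j=0:; next v becomes -11; next at j=1:; next v becomes -22; next at i=4:; next v becomes 154; next at j=0:; next v becomes 143; next at j=1:; next v becomes 132; next at i=5:; next v becomes -1056; next at j=0:; next v becomes -1067; next at j=1:; next v becomes -1078; next at i=6:; next v becomes 9702; next at j=0:; next v becomes 9691; next at j=1:; next v becomes 9680; next at i=7:; next v becomes -96800; next at j=0:; next v becomes -96811; next at j=1:; next v becomes -96822; next final value 16 — matching result 16.
Sweeping the whole domain (196 inputs) finds no disagreement.
verdict: equivalent


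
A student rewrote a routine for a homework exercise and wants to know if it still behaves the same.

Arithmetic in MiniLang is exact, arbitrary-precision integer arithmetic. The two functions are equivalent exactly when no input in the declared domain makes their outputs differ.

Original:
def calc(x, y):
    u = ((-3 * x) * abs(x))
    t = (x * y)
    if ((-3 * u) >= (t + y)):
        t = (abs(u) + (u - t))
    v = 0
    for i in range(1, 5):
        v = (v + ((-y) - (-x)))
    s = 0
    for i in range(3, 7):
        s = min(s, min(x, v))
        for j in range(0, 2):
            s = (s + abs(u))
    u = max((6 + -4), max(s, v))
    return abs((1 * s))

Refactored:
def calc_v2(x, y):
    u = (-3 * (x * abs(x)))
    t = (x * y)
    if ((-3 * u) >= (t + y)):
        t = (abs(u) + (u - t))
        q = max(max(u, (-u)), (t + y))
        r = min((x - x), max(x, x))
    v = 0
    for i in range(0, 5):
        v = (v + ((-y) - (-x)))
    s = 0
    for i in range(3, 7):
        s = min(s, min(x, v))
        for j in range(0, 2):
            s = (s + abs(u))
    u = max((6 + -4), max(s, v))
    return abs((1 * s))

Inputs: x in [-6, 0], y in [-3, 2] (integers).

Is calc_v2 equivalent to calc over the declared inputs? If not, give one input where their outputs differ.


There is a counterexample at x=-6, y=-3: 204 on one side, 201 on the other.
calc: u=108, then t=18, then ((-3 * u) >= (t + y)) is false, then v=0, then (i=1), then v=-3, then (i=2), then v=-6, then (i=3), then v=-9, then (i=4), then v=-12, then s=0, then (i=3), then s=-12, then (j=0), then s=96, then (j=1), then s=204, then (i=4), then s=-12, then (j=0), then s=96, then (j=1), then s=204, then (i=5), then s=-12, then (j=0), then s=96, then (j=1), then s=204, then (i=6), then s=-12, then (j=0), then s=96, then (j=1), then s=204, then u=204, then returns 204
calc_v2: u=108, then t=18, then ((-3 * u) >= (t + y)) is false, then v=0, then (i=0), then v=-3, then (i=1), then v=-6, then (i=2), then v=-9, then (i=3), then v=-12, then (i=4), then v=-15, then s=0, then (i=3), then s=-15, then (j=0), then s=93, then (j=1), then s=201, then (i=4), then s=-15, then (j=0), then s=93, then (j=1), then s=201, then (i=5), then s=-15, then (j=0), then s=93, then (j=1), then s=201, then (i=6), then s=-15, then (j=0), then s=93, then (j=1), then s=201, then u=201, then returns 201
verdict: not equivalent; witness: x=-6, y=-3


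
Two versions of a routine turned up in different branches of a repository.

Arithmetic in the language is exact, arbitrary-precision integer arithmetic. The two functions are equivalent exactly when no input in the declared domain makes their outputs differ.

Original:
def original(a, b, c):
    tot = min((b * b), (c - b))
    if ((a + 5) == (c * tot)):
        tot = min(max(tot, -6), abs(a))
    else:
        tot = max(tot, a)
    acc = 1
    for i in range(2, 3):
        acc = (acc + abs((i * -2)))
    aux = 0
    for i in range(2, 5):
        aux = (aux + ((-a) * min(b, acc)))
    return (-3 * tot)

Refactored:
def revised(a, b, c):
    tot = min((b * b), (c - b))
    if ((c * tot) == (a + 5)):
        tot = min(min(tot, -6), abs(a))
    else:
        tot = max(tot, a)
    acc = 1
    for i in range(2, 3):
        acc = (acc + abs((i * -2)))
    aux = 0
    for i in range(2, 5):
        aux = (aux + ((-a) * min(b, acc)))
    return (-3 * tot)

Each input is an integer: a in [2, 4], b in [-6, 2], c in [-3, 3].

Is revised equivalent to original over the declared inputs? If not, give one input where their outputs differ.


Take a=2, b=-6, c=1.
original: tot becomes 7; next ((a + 5) == (c * tot)) evaluates to true; next tot becomes 2; next acc becomes 1; next at i=2:; next acc becomes 5; next aux becomes 0; next at i=2:; next aux becomes 12; next at i=3:; next aux becomes 24; next at i=4:; next aux becomes 36; next final value -6
revised: tot becomes 7; next ((c * tot) == (a + 5)) evaluates to true; next tot becomes -6; next acc becomes 1; next at i=2:; next acc becomes 5; next aux becomes 0; next at i=2:; next aux becomes 12; next at i=3:; next aux becomes 24; next at i=4:; next aux becomes 36; next final value 18
-6 != 18, so the rewrite changes behavior.
verdict: not equivalent; witness: a=2, b=-6, c=1


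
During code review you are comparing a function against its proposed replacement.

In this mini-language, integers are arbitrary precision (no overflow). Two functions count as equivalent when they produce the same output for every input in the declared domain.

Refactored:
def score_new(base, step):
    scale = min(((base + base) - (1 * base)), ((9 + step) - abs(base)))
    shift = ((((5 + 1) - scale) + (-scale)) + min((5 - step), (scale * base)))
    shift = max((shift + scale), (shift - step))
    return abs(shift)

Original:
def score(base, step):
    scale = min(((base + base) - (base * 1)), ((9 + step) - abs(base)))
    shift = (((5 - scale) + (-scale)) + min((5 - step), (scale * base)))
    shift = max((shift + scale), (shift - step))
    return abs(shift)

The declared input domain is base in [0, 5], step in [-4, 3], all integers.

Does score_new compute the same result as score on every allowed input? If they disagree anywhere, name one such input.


Take base=0, step=-4.
score: scale=0, then shift=5, then shift=9, then returns 9
score_new: scale=0, then shift=6, then shift=10, then returns 10
9 != 10, so the rewrite changes behavior.
verdict: not equivalent; witness: base=0, step=-4


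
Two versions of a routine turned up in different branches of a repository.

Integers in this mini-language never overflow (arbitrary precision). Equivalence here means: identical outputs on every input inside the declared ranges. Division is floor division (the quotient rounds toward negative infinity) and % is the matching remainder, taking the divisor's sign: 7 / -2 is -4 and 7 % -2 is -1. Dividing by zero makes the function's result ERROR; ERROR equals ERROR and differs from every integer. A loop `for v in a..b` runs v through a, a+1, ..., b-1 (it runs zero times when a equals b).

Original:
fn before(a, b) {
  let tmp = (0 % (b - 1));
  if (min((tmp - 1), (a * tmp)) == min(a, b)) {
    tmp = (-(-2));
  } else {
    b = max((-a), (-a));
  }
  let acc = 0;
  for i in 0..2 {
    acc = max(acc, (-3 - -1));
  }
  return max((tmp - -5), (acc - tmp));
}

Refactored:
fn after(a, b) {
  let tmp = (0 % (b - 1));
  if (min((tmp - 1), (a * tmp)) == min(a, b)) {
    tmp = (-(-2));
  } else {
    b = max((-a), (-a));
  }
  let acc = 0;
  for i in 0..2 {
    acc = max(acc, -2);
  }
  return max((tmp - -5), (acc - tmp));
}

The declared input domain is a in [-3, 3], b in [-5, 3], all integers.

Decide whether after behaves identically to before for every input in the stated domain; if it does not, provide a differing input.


Reading the diff, among the changes: constant usage differs; also arithmetic usage differs.
Tracing a=3, b=-2: before: tmp=0, then (min((tmp - 1), (a * tmp)) == min(a, b)) is false, then b=-3, then acc=0, then (i=0), then acc=0, then (i=1), then acc=0, then returns 5 | after: tmp=0, then (min((tmp - 1), (a * tmp)) == min(a, b)) is false, then b=-3, then acc=0, then (i=0), then acc=0, then (i=1), then acc=0, then returns 5 — matching result 5.
Across all 63 domain points the two functions coincide.
verdict: equivalent


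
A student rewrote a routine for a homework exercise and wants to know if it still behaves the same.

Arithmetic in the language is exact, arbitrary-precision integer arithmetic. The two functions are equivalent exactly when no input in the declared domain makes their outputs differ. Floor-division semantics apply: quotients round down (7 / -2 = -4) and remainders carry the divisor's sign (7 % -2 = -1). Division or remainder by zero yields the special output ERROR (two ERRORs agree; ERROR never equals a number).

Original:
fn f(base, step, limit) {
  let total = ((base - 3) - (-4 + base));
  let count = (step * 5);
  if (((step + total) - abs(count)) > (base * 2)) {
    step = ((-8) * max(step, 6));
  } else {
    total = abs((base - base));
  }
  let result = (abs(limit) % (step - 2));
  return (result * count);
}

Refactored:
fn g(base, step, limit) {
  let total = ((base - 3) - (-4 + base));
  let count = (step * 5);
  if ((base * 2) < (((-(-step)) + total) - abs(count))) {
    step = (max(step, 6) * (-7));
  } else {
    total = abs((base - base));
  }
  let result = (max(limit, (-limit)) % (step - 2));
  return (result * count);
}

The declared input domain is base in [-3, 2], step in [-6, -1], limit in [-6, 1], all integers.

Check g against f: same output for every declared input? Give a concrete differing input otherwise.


Take base=-3, step=-1, limit=-6.
f: total=1, then count=-5, then (((step + total) - abs(count)) > (base * 2)) is true, then step=-48, then result=-44, then returns 220
g: total=1, then count=-5, then ((base * 2) < (((-(-step)) + total) - abs(count))) is true, then step=-42, then result=-38, then returns 190
220 != 190, so the rewrite changes behavior.
verdict: not equivalent; witness: base=-3, step=-1, limit=-6


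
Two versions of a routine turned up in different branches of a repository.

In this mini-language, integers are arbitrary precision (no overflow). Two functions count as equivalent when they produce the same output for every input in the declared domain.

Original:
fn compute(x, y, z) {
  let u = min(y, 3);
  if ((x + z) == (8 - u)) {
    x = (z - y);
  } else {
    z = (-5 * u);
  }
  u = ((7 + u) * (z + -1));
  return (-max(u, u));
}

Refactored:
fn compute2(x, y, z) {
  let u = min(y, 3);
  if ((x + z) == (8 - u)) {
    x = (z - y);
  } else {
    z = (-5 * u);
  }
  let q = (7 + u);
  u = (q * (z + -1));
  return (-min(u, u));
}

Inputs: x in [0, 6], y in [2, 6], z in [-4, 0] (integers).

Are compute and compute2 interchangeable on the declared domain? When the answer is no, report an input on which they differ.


Equivalent. The one real change (`max(u, u)` became `min(u, u)`) has no effect anywhere in the declared ranges.
Across all 175 domain points the two functions coincide.
One worked example (x=3, y=5, z=-3) — compute: u = 3; ((x + z) == (8 - u)) -> false; z = -15; u = -160; return 160; compute2: u = 3; ((x + z) == (8 - u)) -> false; z = -15; q = 10; u = -160; return 160; agreement on 160.
verdict: equivalent


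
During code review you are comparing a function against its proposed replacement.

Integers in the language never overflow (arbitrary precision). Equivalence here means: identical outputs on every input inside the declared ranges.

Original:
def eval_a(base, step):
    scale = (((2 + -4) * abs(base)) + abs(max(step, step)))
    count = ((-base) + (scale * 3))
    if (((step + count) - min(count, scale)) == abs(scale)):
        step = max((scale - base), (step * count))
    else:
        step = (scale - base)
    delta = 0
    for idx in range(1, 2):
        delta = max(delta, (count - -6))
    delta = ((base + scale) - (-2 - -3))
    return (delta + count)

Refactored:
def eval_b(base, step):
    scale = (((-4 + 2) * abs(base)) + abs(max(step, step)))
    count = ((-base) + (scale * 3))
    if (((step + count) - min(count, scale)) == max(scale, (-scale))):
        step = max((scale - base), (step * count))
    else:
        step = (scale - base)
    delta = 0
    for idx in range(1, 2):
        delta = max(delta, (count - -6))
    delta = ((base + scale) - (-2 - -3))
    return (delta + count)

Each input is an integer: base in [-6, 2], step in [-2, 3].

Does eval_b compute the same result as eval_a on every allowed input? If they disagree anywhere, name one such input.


Comparing the listings, the differences include: min/max/abs usage differs.
One worked example (base=-3, step=1) — eval_a: scale becomes -5; next count becomes -12; next (((step + count) - min(count, scale)) == abs(scale)) evaluates to false; next step becomes -2; next delta becomes 0; next at idx=1:; next delta becomes 0; next delta becomes -9; next final value -21; eval_b: scale becomes -5; next count becomes -12; next (((step + count) - min(count, scale)) == max(scale, (-scale))) evaluates to false; next step becomes -2; next delta becomes 0; next at idx=1:; next delta becomes 0; next delta becomes -9; next final value -21; agreement on -21.
Sweeping the whole domain (54 inputs) finds no disagreement.
verdict: equivalent


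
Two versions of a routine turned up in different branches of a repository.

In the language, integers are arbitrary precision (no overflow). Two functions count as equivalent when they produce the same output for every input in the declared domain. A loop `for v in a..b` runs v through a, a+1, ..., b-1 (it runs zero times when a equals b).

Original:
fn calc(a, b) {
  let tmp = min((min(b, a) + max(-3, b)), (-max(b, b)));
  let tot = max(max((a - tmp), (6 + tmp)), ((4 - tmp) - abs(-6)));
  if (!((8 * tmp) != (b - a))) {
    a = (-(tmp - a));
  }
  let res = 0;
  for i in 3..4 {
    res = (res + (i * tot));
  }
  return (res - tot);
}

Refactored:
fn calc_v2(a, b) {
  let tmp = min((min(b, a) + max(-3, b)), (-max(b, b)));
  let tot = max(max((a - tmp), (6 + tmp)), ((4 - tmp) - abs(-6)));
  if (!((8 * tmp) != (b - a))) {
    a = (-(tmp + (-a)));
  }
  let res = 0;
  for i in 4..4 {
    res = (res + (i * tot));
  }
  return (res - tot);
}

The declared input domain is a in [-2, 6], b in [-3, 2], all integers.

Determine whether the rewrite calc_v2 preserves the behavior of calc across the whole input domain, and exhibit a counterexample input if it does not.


Run the pair on a=-2, b=-3.
calc: tmp := -6 | tot := 4 | (!((8 * tmp) != (b - a))): false | res := 0 | iter i=3: | res := 12 | result 8
calc_v2: tmp := -6 | tot := 4 | (!((8 * tmp) != (b - a))): false | res := 0 | loop over i: empty range | result -4
8 and -4 differ, so these are not the same function on this domain.
verdict: not equivalent; witness: a=-2, b=-3


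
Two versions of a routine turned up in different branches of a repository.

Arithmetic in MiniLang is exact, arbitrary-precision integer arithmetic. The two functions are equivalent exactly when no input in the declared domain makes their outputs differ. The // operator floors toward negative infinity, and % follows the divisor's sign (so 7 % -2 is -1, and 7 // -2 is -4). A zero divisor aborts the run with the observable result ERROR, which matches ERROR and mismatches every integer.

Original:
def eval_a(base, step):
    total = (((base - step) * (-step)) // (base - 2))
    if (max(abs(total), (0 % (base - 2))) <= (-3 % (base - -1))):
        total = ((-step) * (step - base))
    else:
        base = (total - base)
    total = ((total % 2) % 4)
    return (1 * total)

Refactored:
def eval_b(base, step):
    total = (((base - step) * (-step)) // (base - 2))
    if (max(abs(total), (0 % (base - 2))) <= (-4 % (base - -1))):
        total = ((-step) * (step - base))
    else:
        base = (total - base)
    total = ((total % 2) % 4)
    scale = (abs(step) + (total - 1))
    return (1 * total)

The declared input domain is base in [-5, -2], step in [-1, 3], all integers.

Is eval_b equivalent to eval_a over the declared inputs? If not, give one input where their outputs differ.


Take base=-4, step=-1.
eval_a: total = 0; (max(abs(total), (0 % (base - 2))) <= (-3 % (base - -1))) -> true; total = 3; total = 1; return 1
eval_b: total = 0; (max(abs(total), (0 % (base - 2))) <= (-4 % (base - -1))) -> false; base = 4; total = 0; scale = 0; return 0
1 vs 0 — the two versions disagree here.
verdict: not equivalent; witness: base=-4, step=-1


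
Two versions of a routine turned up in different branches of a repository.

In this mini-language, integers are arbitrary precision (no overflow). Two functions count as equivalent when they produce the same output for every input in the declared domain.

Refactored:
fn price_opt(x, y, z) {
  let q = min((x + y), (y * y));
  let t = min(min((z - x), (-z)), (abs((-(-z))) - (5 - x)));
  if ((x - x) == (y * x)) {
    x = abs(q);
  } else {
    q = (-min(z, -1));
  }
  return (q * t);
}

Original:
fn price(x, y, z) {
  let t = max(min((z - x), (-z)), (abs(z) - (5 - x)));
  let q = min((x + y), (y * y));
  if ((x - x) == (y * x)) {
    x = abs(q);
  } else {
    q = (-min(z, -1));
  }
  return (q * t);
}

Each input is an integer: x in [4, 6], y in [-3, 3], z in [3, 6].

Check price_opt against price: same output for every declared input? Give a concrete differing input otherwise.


x=4, y=-3, z=3 yields 2 from price but -3 from price_opt.
verdict: not equivalent; witness: x=4, y=-3, z=3


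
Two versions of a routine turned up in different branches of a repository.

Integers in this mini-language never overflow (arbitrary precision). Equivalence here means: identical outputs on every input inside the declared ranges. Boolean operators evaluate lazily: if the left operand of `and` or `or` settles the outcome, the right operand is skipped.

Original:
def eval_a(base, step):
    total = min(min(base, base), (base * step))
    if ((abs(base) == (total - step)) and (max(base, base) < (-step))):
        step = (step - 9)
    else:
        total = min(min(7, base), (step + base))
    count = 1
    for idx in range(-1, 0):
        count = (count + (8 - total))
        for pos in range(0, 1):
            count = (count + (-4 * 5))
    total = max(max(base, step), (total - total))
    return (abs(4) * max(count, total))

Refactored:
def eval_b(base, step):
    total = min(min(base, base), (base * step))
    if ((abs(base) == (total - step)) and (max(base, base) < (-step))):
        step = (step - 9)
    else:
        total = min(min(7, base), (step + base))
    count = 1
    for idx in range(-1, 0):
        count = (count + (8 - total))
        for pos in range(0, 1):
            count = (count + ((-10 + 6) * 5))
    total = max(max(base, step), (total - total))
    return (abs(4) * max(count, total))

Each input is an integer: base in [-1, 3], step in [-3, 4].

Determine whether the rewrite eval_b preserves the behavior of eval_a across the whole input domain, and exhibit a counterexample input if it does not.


Differences: arithmetic usage differs; constant usage differs — yet all 40 inputs agree.
verdict: equivalent


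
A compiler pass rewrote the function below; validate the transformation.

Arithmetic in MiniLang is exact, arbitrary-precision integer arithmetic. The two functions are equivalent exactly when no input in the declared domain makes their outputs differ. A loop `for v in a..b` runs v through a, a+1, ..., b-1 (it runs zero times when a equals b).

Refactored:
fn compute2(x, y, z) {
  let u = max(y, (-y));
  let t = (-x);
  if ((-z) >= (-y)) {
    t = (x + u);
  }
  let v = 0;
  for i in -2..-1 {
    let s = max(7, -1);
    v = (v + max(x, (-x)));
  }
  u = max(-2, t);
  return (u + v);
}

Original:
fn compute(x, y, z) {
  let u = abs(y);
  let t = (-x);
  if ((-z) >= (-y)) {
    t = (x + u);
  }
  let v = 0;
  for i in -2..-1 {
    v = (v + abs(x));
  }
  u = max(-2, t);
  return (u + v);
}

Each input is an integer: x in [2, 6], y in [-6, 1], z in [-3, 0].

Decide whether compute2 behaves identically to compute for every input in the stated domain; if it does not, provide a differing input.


There is a behavioral-looking edit here, yet the outcome never shifts on this domain; all 160 inputs agree.
verdict: equivalent


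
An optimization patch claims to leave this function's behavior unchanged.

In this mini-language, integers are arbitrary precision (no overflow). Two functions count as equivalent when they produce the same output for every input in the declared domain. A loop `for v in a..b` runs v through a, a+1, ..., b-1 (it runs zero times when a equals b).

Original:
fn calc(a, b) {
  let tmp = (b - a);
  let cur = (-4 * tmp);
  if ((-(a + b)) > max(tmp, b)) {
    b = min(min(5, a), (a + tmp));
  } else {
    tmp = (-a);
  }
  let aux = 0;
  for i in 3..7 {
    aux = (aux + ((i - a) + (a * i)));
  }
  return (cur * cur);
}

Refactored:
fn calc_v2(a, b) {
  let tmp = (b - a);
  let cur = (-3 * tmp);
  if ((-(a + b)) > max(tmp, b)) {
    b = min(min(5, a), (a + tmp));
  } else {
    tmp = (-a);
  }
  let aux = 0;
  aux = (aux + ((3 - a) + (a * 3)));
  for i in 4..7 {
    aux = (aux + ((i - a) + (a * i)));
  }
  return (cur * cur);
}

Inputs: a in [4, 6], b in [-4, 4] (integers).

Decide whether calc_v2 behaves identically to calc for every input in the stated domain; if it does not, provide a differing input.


These are not equivalent — on a=4, b=-4 the outputs split (1024 vs 576).
calc: tmp := -8 | cur := 32 | ((-(a + b)) > max(tmp, b)): true | b := -4 | aux := 0 | iter i=3: | aux := 11 | iter i=4: | aux := 27 | iter i=5: | aux := 48 | iter i=6: | aux := 74 | result 1024
calc_v2: tmp := -8 | cur := 24 | ((-(a + b)) > max(tmp, b)): true | b := -4 | aux := 0 | aux := 11 | iter i=4: | aux := 27 | iter i=5: | aux := 48 | iter i=6: | aux := 74 | result 576
verdict: not equivalent; witness: a=4, b=-4


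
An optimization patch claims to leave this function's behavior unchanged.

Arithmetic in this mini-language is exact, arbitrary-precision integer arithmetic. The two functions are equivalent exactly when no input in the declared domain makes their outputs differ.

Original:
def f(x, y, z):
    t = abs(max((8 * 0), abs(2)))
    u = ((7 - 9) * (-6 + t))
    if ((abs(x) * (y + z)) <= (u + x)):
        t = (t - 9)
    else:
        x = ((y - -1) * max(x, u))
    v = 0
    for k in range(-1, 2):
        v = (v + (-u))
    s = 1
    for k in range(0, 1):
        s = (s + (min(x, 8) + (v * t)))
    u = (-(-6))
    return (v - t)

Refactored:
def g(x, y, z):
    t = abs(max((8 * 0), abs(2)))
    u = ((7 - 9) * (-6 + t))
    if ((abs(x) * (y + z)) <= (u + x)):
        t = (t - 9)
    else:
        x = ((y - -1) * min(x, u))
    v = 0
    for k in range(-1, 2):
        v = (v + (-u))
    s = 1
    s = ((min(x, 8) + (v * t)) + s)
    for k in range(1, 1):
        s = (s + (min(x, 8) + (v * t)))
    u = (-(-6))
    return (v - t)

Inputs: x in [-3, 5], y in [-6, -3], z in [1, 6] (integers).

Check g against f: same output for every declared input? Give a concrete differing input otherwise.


The edit looks behavioral (`max(x, u)` became `min(x, u)`), but over these ranges it never changes the outcome.
As a probe, take x=5, y=-4, z=3: f runs t = 2; u = 8; ((abs(x) * (y + z)) <= (u + x)) -> true; t = -7; v = 0; [k=-1]; v = -8; [k=0]; v = -16; [k=1]; v = -24; s = 1; [k=0]; s = 174; u = 6; return -17; g runs t = 2; u = 8; ((abs(x) * (y + z)) <= (u + x)) -> true; t = -7; v = 0; [k=-1]; v = -8; [k=0]; v = -16; [k=1]; v = -24; s = 1; s = 174; the k loop: no iterations; u = 6; return -17; both end at -17.
Checked all 216 inputs in the declared domain: the outputs agree on every one.
verdict: equivalent


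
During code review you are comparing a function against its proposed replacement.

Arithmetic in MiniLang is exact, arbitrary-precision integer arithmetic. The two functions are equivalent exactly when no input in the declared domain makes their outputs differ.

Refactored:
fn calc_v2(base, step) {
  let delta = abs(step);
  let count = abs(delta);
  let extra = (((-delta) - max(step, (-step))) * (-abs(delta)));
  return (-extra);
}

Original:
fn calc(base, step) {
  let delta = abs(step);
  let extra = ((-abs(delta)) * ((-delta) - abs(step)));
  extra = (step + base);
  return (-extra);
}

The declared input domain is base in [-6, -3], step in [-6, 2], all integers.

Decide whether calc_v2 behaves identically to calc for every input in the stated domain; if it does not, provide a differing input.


Run the pair on base=-6, step=-6.
calc: delta becomes 6; next extra becomes 72; next extra becomes -12; next final value 12
calc_v2: delta becomes 6; next count becomes 6; next extra becomes 72; next final value -72
12 and -72 differ, so these are not the same function on this domain.
verdict: not equivalent; witness: base=-6, step=-6


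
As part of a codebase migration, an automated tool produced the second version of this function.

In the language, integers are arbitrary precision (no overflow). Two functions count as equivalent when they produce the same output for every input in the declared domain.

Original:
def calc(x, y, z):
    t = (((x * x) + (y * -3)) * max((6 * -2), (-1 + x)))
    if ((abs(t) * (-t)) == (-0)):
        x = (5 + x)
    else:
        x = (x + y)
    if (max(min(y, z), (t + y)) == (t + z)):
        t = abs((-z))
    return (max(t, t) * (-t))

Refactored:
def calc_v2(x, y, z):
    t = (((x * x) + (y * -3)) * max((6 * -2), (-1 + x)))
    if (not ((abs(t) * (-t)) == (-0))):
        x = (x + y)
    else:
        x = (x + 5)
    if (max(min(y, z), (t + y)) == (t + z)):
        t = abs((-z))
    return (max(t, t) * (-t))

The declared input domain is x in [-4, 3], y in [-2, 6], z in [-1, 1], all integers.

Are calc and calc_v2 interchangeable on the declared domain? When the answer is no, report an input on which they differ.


Reading the diff, among the changes: boolean connective usage differs.
As a probe, take x=-1, y=-1, z=1: calc runs t becomes -8; next ((abs(t) * (-t)) == (-0)) evaluates to false; next x becomes -2; next (max(min(y, z), (t + y)) == (t + z)) evaluates to false; next final value -64; calc_v2 runs t becomes -8; next (not ((abs(t) * (-t)) == (-0))) evaluates to true; next x becomes -2; next (max(min(y, z), (t + y)) == (t + z)) evaluates to false; next final value -64; both end at -64.
Every one of the 216 inputs gives matching results.
verdict: equivalent


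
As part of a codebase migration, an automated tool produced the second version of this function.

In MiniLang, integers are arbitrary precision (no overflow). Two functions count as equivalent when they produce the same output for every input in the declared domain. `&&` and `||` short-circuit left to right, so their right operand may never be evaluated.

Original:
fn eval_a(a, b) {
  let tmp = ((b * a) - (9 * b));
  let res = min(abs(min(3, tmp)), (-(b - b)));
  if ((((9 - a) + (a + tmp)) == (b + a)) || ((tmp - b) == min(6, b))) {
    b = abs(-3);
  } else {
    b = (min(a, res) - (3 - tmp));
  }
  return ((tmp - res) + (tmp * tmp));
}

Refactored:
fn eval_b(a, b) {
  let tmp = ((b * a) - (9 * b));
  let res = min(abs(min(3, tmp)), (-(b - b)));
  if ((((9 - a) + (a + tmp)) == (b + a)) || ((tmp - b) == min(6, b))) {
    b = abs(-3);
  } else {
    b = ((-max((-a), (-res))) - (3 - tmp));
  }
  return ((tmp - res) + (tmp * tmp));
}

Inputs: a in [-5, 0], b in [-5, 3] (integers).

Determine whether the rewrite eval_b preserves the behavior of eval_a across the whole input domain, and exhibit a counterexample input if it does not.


The two are interchangeable: min/max/abs usage differs, and every declared input agrees.
Tracing a=0, b=-1: eval_a: tmp becomes 9; next res becomes 0; next ((((9 - a) + (a + tmp)) == (b + a)) || ((tmp - b) == min(6, b))) evaluates to false; next b becomes 6; next final value 90 | eval_b: tmp becomes 9; next res becomes 0; next ((((9 - a) + (a + tmp)) == (b + a)) || ((tmp - b) == min(6, b))) evaluates to false; next b becomes 6; next final value 90 — matching result 90.
Sweeping the whole domain (54 inputs) finds no disagreement.
verdict: equivalent


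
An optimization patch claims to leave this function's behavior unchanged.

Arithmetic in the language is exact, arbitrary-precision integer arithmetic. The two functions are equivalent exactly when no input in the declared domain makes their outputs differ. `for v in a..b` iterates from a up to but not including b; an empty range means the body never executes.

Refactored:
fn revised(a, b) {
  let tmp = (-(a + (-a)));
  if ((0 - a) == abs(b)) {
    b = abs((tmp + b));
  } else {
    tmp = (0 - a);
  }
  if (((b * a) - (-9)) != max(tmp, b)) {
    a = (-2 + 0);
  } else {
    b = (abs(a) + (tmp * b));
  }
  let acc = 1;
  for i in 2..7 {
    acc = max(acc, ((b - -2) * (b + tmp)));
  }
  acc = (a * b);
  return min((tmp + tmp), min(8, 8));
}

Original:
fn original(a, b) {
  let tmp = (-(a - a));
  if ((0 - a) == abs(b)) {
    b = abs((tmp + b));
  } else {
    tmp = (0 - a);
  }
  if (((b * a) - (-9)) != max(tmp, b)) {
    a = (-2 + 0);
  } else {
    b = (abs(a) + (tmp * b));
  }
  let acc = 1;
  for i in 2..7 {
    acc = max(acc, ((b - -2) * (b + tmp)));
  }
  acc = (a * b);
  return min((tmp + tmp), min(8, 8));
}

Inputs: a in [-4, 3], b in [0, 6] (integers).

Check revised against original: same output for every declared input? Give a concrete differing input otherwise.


Comparing the listings, the differences include: arithmetic usage differs.
One worked example (a=-3, b=1) — original: tmp becomes 0; next ((0 - a) == abs(b)) evaluates to false; next tmp becomes 3; next (((b * a) - (-9)) != max(tmp, b)) evaluates to true; next a becomes -2; next acc becomes 1; next at i=2:; next acc becomes 12; next at i=3:; next acc becomes 12; next at i=4:; next acc becomes 12; next at i=5:; next acc becomes 12; next at i=6:; next acc becomes 12; next acc becomes -2; next final value 6; revised: tmp becomes 0; next ((0 - a) == abs(b)) evaluates to false; next tmp becomes 3; next (((b * a) - (-9)) != max(tmp, b)) evaluates to true; next a becomes -2; next acc becomes 1; next at i=2:; next acc becomes 12; next at i=3:; next acc becomes 12; next at i=4:; next acc becomes 12; next at i=5:; next acc becomes 12; next at i=6:; next acc becomes 12; next acc becomes -2; next final value 6; agreement on 6.
An exhaustive pass over the 56 declared inputs shows identical outputs.
verdict: equivalent


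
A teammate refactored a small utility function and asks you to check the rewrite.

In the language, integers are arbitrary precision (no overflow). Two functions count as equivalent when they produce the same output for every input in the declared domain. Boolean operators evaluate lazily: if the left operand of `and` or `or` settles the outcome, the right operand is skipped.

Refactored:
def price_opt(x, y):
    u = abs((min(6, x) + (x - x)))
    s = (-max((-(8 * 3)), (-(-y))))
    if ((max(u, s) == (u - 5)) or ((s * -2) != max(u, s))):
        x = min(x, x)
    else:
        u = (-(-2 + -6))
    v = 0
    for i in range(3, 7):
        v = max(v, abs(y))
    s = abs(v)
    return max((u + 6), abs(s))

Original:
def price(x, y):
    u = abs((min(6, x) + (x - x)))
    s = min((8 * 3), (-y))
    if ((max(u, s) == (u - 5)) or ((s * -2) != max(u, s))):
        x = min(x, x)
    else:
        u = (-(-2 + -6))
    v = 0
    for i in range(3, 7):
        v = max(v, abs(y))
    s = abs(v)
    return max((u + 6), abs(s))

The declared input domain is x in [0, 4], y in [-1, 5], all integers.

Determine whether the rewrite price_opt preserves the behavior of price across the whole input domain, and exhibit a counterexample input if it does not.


Behavior is preserved: although min/max/abs usage differs, the outputs never diverge.
One worked example (x=4, y=1) — price: u becomes 4; next s becomes -1; next ((max(u, s) == (u - 5)) or ((s * -2) != max(u, s))) evaluates to true; next x becomes 4; next v becomes 0; next at i=3:; next v becomes 1; next at i=4:; next v becomes 1; next at i=5:; next v becomes 1; next at i=6:; next v becomes 1; next s becomes 1; next final value 10; price_opt: u becomes 4; next s becomes -1; next ((max(u, s) == (u - 5)) or ((s * -2) != max(u, s))) evaluates to true; next x becomes 4; next v becomes 0; next at i=3:; next v becomes 1; next at i=4:; next v becomes 1; next at i=5:; next v becomes 1; next at i=6:; next v becomes 1; next s becomes 1; next final value 10; agreement on 10.
Every one of the 35 inputs gives matching results.
verdict: equivalent


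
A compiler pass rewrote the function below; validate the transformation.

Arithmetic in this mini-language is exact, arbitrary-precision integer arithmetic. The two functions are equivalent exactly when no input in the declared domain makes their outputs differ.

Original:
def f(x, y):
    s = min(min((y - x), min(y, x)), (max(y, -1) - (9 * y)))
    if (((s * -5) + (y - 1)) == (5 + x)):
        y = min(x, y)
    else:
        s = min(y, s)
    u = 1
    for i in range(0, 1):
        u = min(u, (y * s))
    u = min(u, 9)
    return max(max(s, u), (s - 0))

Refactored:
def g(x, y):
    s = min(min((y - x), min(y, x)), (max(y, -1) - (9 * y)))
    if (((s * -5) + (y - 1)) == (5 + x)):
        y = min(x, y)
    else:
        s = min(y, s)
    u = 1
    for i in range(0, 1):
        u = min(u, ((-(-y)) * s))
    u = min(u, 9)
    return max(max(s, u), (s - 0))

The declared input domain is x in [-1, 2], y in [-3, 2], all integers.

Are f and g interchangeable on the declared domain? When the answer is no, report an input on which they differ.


Equivalent — the differences include same computation, different form, yet no declared input distinguishes the two.
As a probe, take x=-1, y=-2: f runs s becomes -2; next (((s * -5) + (y - 1)) == (5 + x)) evaluates to false; next s becomes -2; next u becomes 1; next at i=0:; next u becomes 1; next u becomes 1; next final value 1; g runs s becomes -2; next (((s * -5) + (y - 1)) == (5 + x)) evaluates to false; next s becomes -2; next u becomes 1; next at i=0:; next u becomes 1; next u becomes 1; next final value 1; both end at 1.
Across all 24 domain points the two functions coincide.
verdict: equivalent


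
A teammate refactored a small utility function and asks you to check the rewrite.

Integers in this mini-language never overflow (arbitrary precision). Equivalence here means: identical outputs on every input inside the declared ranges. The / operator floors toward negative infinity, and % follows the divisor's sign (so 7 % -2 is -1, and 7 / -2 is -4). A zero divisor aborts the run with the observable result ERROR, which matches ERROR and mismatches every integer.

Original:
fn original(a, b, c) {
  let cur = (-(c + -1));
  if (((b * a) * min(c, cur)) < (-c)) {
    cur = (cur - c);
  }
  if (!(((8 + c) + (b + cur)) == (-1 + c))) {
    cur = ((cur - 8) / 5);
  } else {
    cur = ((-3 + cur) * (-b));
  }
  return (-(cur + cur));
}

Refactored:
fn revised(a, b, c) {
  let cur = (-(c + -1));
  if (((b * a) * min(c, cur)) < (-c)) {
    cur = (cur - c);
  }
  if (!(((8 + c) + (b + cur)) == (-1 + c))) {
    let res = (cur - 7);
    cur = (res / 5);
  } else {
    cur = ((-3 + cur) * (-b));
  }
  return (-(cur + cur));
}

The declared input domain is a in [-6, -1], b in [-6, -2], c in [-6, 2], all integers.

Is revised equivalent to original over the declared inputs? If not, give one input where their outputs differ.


a=-6, b=-6, c=-3 yields 2 from original but 0 from revised.
verdict: not equivalent; witness: a=-6, b=-6, c=-3


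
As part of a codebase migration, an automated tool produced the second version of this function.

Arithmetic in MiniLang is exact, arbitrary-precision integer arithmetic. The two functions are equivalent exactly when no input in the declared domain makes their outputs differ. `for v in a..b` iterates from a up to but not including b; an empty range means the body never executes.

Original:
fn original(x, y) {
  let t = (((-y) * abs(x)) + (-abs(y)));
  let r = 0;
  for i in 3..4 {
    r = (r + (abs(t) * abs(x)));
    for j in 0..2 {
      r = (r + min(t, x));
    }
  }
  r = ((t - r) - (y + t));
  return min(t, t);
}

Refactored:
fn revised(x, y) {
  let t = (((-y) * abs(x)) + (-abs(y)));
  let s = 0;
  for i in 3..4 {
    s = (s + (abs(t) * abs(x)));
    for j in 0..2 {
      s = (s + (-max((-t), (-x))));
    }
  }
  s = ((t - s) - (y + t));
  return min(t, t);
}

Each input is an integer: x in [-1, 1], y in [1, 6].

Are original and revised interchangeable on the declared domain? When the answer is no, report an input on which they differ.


Although min/max/abs usage differs; local variable names differ, 18/18 inputs agree.
verdict: equivalent
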